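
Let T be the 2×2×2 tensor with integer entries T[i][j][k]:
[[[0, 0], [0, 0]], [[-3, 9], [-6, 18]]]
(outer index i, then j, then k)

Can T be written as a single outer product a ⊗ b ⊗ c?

If T = a ⊗ b ⊗ c then every fibre of T is a multiple of the corresponding factor, so read the factors off the fibres through the nonzero entry T[1,0,0] = -3.
The mode-1 fibre T[:,0,0] = [0, -3] gives a = (0, 1) (primitive direction); the mode-2 fibre T[1,:,0] = [-3, -6] gives b = (1, 2); then c[k] = T[1,0,k] / (a[1]·b[0]) = [-3, 9] / 1 = (-3, 9).
Expanding (0, 1) ⊗ (1, 2) ⊗ (-3, 9) reproduces all 8 entries of T, so T = (0, 1) ⊗ (1, 2) ⊗ (-3, 9) and rank(T) ≤ 1.
Equivalently every frontal slice T[:,:,k] is c[k] times the rank-1 matrix (0, 1) ⊗ (1, 2). So T has rank 1 (it is nonzero).

Yes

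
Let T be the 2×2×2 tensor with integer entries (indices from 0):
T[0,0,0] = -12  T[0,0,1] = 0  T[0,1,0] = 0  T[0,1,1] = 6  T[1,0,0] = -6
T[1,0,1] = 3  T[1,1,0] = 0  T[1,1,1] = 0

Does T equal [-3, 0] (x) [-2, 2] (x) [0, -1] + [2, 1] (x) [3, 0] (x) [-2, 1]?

Reconstruct entrywise from the claimed factors. For example, T[1,1,0] = 0 and Σₗ aₗ[1]bₗ[1]cₗ[0] = (0)·(2)·(0) + (1)·(0)·(-2) = 0; checking all 8 entries, every one matches. The claim holds.

Yes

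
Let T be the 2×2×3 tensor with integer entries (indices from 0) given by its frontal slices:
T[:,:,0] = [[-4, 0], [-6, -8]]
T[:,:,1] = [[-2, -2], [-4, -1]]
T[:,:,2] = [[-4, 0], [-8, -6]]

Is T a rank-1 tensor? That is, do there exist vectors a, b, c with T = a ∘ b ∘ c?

The mode-3 unfolding of T (rows indexed by k, columns by (i,j) = (0,0), (0,1), (1,0), (1,1)) is [[-4, 0, -6, -8], [-2, -2, -4, -1], [-4, 0, -8, -6]].
There the 3×3 minor on rows k ∈ {0, 1, 2}, columns (i,j) ∈ {(0,0), (0,1), (1,0)} is det [[-4, 0, -6], [-2, -2, -4], [-4, 0, -8]] = -16 ≠ 0, so this unfolding has rank ≥ 3; CP rank is at least every unfolding rank, so rank(T) ≥ 3.
In particular rank(T) ≥ 3 > 1, so T is not rank-1.

No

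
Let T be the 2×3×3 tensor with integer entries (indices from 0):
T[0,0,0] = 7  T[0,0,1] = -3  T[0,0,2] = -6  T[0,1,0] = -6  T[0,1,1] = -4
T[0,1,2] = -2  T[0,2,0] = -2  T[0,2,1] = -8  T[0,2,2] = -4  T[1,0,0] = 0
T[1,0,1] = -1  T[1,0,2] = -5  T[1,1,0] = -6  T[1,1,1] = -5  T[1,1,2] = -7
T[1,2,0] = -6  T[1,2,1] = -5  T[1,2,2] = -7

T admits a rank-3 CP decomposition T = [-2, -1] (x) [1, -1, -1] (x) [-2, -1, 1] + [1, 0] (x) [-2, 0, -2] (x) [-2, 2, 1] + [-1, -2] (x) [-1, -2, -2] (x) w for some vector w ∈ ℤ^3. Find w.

w = [-1, -1, -2]

Subtract the known terms from T to get the rank-1 residual R = [-1, -2] (x) [-1, -2, -2] (x) w, so R[i,j,k] = a[i]·b[j]·w[k]. Pick indices with nonzero a[0]·b[0] = (-1)·(-1) = 1. Only the fibre through (0,0,·) is needed: R[0,0,:] = T[0,0,:] − Σₗ aₗ[0]bₗ[0]cₗ = [7, -3, -6] − (-2)·(1)·[-2, -1, 1] − (1)·(-2)·[-2, 2, 1] = [-1, -1, -2]. Then w[k] = R[0,0,k] / 1 for each k, giving w = [-1, -1, -2] / 1 = [-1, -1, -2].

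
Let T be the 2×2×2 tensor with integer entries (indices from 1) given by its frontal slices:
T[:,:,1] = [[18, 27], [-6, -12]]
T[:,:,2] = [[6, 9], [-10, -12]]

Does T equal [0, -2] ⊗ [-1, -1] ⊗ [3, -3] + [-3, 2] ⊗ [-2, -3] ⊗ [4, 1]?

Reconstruct entry (1,1,1) from the claimed factors: Σₗ aₗ[1]bₗ[1]cₗ[1] = (0)·(-1)·(3) + (-3)·(-2)·(4) = 24, but T[1,1,1] = 18. The claim is false.

No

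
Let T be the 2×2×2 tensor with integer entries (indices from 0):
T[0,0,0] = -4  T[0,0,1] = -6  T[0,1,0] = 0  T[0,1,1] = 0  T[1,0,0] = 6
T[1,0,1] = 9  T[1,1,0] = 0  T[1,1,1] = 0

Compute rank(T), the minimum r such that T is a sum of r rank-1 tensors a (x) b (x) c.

1

Lower bound: T ≠ 0 (e.g. T[0,0,0] = -4), so rank(T) ≥ 1.
Upper bound: the mode-1 fibre T[:,0,0] = [-4, 6] gives a = (2, -3) (primitive direction); the mode-2 fibre T[0,:,0] = [-4, 0] gives b = (1, 0); then c[k] = T[0,0,k] / (a[0]·b[0]) = [-4, -6] / 2 = (-2, -3).
Expanding (2, -3) (x) (1, 0) (x) (-2, -3) reproduces all 8 entries of T, so T = (2, -3) (x) (1, 0) (x) (-2, -3) and rank(T) ≤ 1.
These bounds meet, so rank(T) = 1.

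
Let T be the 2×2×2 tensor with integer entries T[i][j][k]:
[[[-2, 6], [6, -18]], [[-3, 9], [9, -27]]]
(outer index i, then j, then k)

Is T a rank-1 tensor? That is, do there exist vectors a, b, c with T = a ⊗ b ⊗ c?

If T = a ⊗ b ⊗ c then every fibre of T is a multiple of the corresponding factor, so read the factors off the fibres through the nonzero entry T[0,0,0] = -2.
The mode-1 fibre T[:,0,0] = [-2, -3] gives a = [2, 3] (primitive direction); the mode-2 fibre T[0,:,0] = [-2, 6] gives b = [1, -3]; then c[k] = T[0,0,k] / (a[0]·b[0]) = [-2, 6] / 2 = [-1, 3].
Expanding [2, 3] ⊗ [1, -3] ⊗ [-1, 3] reproduces all 8 entries of T, so T = [2, 3] ⊗ [1, -3] ⊗ [-1, 3] and rank(T) ≤ 1.
Equivalently every frontal slice T[:,:,k] is c[k] times the rank-1 matrix [2, 3] ⊗ [1, -3]. So T has rank 1 (it is nonzero).

Yes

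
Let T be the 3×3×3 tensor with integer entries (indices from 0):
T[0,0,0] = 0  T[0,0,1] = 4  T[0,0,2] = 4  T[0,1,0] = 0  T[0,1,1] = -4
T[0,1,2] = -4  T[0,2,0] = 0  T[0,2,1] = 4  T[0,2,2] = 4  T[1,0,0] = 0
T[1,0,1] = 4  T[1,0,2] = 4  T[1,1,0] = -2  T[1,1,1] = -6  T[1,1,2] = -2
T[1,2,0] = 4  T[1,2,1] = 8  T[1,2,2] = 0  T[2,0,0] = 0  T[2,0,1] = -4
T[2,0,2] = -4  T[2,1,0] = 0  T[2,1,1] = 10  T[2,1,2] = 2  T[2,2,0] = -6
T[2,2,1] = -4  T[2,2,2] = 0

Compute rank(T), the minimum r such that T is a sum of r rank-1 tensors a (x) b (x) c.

3

Lower bound: the mode-3 unfolding of T (rows indexed by k, columns by (i,j) = (0,0), (0,1), (0,2), (1,0), (1,1), (1,2), (2,0), (2,1), (2,2)) is [[0, 0, 0, 0, -2, 4, 0, 0, -6], [4, -4, 4, 4, -6, 8, -4, 10, -4], [4, -4, 4, 4, -2, 0, -4, 2, 0]].
There the 3×3 minor on rows k ∈ {0, 1, 2}, columns (i,j) ∈ {(0,0), (1,1), (2,1)} is det [[0, -2, 0], [4, -6, 10], [4, -2, 2]] = -64 ≠ 0, so this unfolding has rank ≥ 3; CP rank is at least every unfolding rank, so rank(T) ≥ 3. (Flattening ranks never certify an upper bound on CP rank; for that we must actually write T with 3 rank-1 terms.)
Upper bound: T is a sum of 3 rank-1 terms, T = (0, 0, 1) (x) (0, 1, 1) (x) (-2, 4, 0) + (0, 1, -1) (x) (0, 1, -2) (x) (-2, -2, 2) + (1, 1, -1) (x) (1, -1, 1) (x) (0, 4, 4) (one valid choice — decompositions are not unique — normalised so each a, b is primitive with positive first nonzero entry; check it by expanding all entries), so rank(T) ≤ 3.
These bounds meet, so rank(T) = 3.
Check entry T[0,0,0] = 0: (0)·(0)·(-2) + (0)·(0)·(-2) + (1)·(1)·(0) = 0.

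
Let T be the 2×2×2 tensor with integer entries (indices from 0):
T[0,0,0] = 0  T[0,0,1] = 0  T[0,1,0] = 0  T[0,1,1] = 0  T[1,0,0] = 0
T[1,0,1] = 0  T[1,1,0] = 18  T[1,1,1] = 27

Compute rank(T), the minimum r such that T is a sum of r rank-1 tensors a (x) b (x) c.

1

Lower bound: T ≠ 0 (e.g. T[1,1,0] = 18), so rank(T) ≥ 1.
Upper bound: if T = a (x) b (x) c then every fibre of T is a multiple of the corresponding factor, so read the factors off the fibres through the nonzero entry T[1,1,0] = 18.
The mode-1 fibre T[:,1,0] = [0, 18] gives a = [0, 1] (primitive direction); the mode-2 fibre T[1,:,0] = [0, 18] gives b = [0, 1]; then c[k] = T[1,1,k] / (a[1]·b[1]) = [18, 27] / 1 = [18, 27].
Expanding [0, 1] (x) [0, 1] (x) [18, 27] reproduces all 8 entries of T, so T = [0, 1] (x) [0, 1] (x) [18, 27] and rank(T) ≤ 1.
These bounds meet, so rank(T) = 1.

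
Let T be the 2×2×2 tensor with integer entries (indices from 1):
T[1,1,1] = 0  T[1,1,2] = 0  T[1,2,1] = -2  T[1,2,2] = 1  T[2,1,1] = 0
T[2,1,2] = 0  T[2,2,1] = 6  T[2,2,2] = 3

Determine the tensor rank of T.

Lower bound: in the mode-3 unfolding of T (rows indexed by k, columns by (i,j)) the 2×2 minor on rows k ∈ {1, 2}, columns (i,j) ∈ {(1,2), (2,2)} is det [[-2, 6], [1, 3]] = -12 ≠ 0, so that unfolding has rank ≥ 2 and hence rank(T) ≥ 2 (CP rank is at least every unfolding rank, though it can be larger).
Upper bound: T[:,j,:] = b[j]·M for every slice, with b = [0, 1] and M = [[-2, 1], [6, 3]] (rows i, columns k).
Splitting M by its rows (i = 1, 2), M = [1, 0][-2, 1]ᵀ + [0, 1][6, 3]ᵀ.
Hence T = [1, 0] ⊗ [0, 1] ⊗ [-2, 1] + [0, 1] ⊗ [0, 1] ⊗ [6, 3], so rank(T) ≤ 2.
These bounds meet, so rank(T) = 2.

2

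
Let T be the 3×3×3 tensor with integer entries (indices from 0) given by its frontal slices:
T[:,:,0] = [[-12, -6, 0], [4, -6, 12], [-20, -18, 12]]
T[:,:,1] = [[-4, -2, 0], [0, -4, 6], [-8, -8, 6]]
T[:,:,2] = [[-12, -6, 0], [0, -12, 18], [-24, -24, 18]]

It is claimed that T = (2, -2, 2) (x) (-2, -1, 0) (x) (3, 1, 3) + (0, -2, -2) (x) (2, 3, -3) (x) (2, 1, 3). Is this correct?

Reconstruct entrywise from the claimed factors. For example, T[2,2,2] = 18 and Σₗ aₗ[2]bₗ[2]cₗ[2] = (2)·(0)·(3) + (-2)·(-3)·(3) = 18; checking all 27 entries, every one matches. The claim holds.

Yes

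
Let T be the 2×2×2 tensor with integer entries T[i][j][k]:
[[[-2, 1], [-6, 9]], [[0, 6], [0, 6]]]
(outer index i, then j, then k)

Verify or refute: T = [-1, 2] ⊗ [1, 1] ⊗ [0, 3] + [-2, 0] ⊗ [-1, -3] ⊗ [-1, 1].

Reconstruct entry (0,0,1) from the claimed factors: Σₗ aₗ[0]bₗ[0]cₗ[1] = (-1)·(1)·(3) + (-2)·(-1)·(1) = -1, but T[0,0,1] = 1. The claim is false.

No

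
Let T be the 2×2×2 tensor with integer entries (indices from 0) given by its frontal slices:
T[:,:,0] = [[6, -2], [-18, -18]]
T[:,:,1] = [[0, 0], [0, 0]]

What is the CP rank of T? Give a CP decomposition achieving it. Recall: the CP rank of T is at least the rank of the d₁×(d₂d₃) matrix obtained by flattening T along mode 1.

rank(T) = 2

Lower bound: the mode-1 unfolding of T (rows indexed by i, columns by (j,k) = (0,0), (0,1), (1,0), (1,1)) is [[6, 0, -2, 0], [-18, 0, -18, 0]].
There the 2×2 minor on rows i ∈ {0, 1}, columns (j,k) ∈ {(0,0), (1,0)} is det [[6, -2], [-18, -18]] = -144 ≠ 0, so this unfolding has rank ≥ 2; CP rank is at least every unfolding rank, so rank(T) ≥ 2. (This is only a lower bound: in general the CP rank may exceed every unfolding rank, so we still need to exhibit 2 rank-1 terms summing to T.)
Upper bound — finding two terms. Every mode-3 slice of T is a multiple of one matrix: T[:,:,k] = c[k]·M with c = [1, 0] and M = [[6, -2], [-18, -18]] (rows indexed by i, columns by j). So it suffices to write M as a sum of two rank-1 matrices.
Splitting M by its rows (i = 0, 1), M = [1, 0][6, -2]ᵀ + [0, 1][-18, -18]ᵀ.
Hence T = [1, 0] ⊗ [6, -2] ⊗ [1, 0] + [0, 1] ⊗ [-18, -18] ⊗ [1, 0], so rank(T) ≤ 2.
These bounds meet, so rank(T) = 2.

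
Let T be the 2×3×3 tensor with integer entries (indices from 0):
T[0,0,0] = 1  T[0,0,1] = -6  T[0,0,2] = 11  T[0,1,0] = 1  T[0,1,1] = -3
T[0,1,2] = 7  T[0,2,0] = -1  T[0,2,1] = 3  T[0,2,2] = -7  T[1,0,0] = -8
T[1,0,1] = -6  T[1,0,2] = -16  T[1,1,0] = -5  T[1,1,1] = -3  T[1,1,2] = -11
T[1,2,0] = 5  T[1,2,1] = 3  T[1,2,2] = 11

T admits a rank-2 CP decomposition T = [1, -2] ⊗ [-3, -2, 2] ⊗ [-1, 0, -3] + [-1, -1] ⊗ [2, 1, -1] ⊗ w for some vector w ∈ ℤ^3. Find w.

w = [1, 3, -1]

Subtract the known terms from T to get the rank-1 residual R = [-1, -1] ⊗ [2, 1, -1] ⊗ w, so R[i,j,k] = a[i]·b[j]·w[k]. Pick indices with nonzero a[0]·b[0] = (-1)·(2) = -2. Only the fibre through (0,0,·) is needed: R[0,0,:] = T[0,0,:] − Σₗ aₗ[0]bₗ[0]cₗ = [1, -6, 11] − (1)·(-3)·[-1, 0, -3] = [-2, -6, 2]. Then w[k] = R[0,0,k] / -2 for each k, giving w = [-2, -6, 2] / -2 = [1, 3, -1].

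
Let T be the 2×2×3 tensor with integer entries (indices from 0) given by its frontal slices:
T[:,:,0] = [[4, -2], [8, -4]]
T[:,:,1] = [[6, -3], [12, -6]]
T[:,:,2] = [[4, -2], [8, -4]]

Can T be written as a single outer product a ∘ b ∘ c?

Yes

If T = a ∘ b ∘ c then every fibre of T is a multiple of the corresponding factor, so read the factors off the fibres through the nonzero entry T[0,0,0] = 4.
The mode-1 fibre T[:,0,0] = [4, 8] gives a = [1, 2] (primitive direction); the mode-2 fibre T[0,:,0] = [4, -2] gives b = [2, -1]; then c[k] = T[0,0,k] / (a[0]·b[0]) = [4, 6, 4] / 2 = [2, 3, 2].
Expanding [1, 2] ∘ [2, -1] ∘ [2, 3, 2] reproduces all 12 entries of T, so T = [1, 2] ∘ [2, -1] ∘ [2, 3, 2] and rank(T) ≤ 1.
Equivalently every frontal slice T[:,:,k] is c[k] times the rank-1 matrix [1, 2] ∘ [2, -1]. So T has rank 1 (it is nonzero).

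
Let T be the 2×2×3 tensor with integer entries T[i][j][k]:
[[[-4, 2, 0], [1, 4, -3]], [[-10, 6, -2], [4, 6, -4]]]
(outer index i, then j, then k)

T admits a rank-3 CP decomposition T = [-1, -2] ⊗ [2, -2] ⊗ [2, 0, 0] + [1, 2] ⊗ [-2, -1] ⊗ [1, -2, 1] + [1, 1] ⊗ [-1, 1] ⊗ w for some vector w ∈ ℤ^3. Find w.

w = [-2, 2, -2]

Subtract the known terms from T to get the rank-1 residual R = [1, 1] ⊗ [-1, 1] ⊗ w, so R[i,j,k] = a[i]·b[j]·w[k]. Pick indices with nonzero a[0]·b[0] = (1)·(-1) = -1. Only the fibre through (0,0,·) is needed: R[0,0,:] = T[0,0,:] − Σₗ aₗ[0]bₗ[0]cₗ = [-4, 2, 0] − (-1)·(2)·[2, 0, 0] − (1)·(-2)·[1, -2, 1] = [2, -2, 2]. Then w[k] = R[0,0,k] / -1 for each k, giving w = [2, -2, 2] / -1 = [-2, 2, -2].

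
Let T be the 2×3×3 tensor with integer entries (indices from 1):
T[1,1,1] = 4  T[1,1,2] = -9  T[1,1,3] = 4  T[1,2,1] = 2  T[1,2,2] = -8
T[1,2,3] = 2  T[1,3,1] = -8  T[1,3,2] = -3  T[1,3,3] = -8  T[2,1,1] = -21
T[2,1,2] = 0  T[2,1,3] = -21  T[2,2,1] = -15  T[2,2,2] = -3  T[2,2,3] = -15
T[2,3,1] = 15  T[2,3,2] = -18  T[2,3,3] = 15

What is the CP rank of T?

2

Lower bound: in the mode-1 unfolding of T (rows indexed by i, columns by (j,k)) the 2×2 minor on rows i ∈ {1, 2}, columns (j,k) ∈ {(1,1), (1,2)} is det [[4, -9], [-21, 0]] = -189 ≠ 0, so that unfolding has rank ≥ 2 and hence rank(T) ≥ 2 (CP rank is at least every unfolding rank, though it can be larger).
Upper bound: with S_k = T[:,:,k], the two rank-1 terms a₁b₁ᵀ, a₂b₂ᵀ are the rank-1 members of the pencil x·S₁ + y·S₂.
The 2×2 minor of x·S₁ + y·S₂ on rows {1,2}, columns {1,2} is −18·x² − 45·xy + 27·y² = (-9)·(x + 3·y)(2·x − y), vanishing at (x:y) = (3:-1) and (1:2).
M₁ = 3·S₁ − S₂ = [[21, 14, -21], [-63, -42, 63]] = 7·[1, -3][3, 2, -3]ᵀ and M₂ = S₁ + 2·S₂ = [[-14, -14, -14], [-21, -21, -21]] = (-7)·[2, 3][1, 1, 1]ᵀ, so take a₁ = [1, -3], b₁ = [3, 2, -3], a₂ = [2, 3], b₂ = [1, 1, 1].
Each slice is an integer combination of E₁ = a₁b₁ᵀ and E₂ = a₂b₂ᵀ: S₁ = 2·E₁ − E₂, S₂ = −E₁ − 3·E₂, S₃ = 2·E₁ − E₂; reading off coefficients, c₁ = [2, -1, 2] and c₂ = [-1, -3, -1].
Hence T = [1, -3] ⊗ [3, 2, -3] ⊗ [2, -1, 2] + [2, 3] ⊗ [1, 1, 1] ⊗ [-1, -3, -1], so rank(T) ≤ 2.
These bounds meet, so rank(T) = 2.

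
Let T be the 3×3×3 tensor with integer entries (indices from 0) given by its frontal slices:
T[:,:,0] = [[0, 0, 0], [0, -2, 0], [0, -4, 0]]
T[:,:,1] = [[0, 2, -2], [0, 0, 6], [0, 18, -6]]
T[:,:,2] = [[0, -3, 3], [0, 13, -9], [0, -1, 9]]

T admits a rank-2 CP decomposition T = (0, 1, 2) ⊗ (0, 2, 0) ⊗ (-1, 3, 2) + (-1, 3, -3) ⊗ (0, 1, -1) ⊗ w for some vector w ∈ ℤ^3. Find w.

Subtract the known terms from T to get the rank-1 residual R = (-1, 3, -3) ⊗ (0, 1, -1) ⊗ w, so R[i,j,k] = a[i]·b[j]·w[k]. Pick indices with nonzero a[0]·b[1] = (-1)·(1) = -1. Only the fibre through (0,1,·) is needed: R[0,1,:] = T[0,1,:] − Σₗ aₗ[0]bₗ[1]cₗ = [0, 2, -3] − (0)·(2)·(-1, 3, 2) = [0, 2, -3]. Then w[k] = R[0,1,k] / -1 for each k, giving w = [0, 2, -3] / -1 = (0, -2, 3).

w = (0, -2, 3)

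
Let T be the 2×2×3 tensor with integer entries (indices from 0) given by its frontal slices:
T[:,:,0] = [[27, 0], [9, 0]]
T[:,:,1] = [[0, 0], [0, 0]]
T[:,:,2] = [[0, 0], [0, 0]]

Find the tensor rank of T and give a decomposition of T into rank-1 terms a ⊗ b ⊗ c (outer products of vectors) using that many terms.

Lower bound: T ≠ 0 (e.g. T[0,0,0] = 27), so rank(T) ≥ 1.
Upper bound: if T = a ⊗ b ⊗ c then every fibre of T is a multiple of the corresponding factor, so read the factors off the fibres through the nonzero entry T[0,0,0] = 27.
The mode-1 fibre T[:,0,0] = [27, 9] gives a = (3, 1) (primitive direction); the mode-2 fibre T[0,:,0] = [27, 0] gives b = (1, 0); then c[k] = T[0,0,k] / (a[0]·b[0]) = [27, 0, 0] / 3 = (9, 0, 0).
Expanding (3, 1) ⊗ (1, 0) ⊗ (9, 0, 0) reproduces all 12 entries of T, so T = (3, 1) ⊗ (1, 0) ⊗ (9, 0, 0) and rank(T) ≤ 1.
These bounds meet, so rank(T) = 1.
Check entry T[0,0,0] = 27: (3)·(1)·(9) = 27.

rank(T) = 1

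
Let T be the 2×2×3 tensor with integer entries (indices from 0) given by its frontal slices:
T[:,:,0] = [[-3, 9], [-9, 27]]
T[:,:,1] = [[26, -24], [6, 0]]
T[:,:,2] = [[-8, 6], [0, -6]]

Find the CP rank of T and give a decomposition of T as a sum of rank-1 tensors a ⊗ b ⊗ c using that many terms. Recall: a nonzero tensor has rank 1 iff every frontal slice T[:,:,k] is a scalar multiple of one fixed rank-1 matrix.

rank(T) = 2

Lower bound: the mode-3 unfolding of T (rows indexed by k, columns by (i,j) = (0,0), (0,1), (1,0), (1,1)) is [[-3, 9, -9, 27], [26, -24, 6, 0], [-8, 6, 0, -6]].
There the 2×2 minor on rows k ∈ {0, 1}, columns (i,j) ∈ {(0,0), (0,1)} is det [[-3, 9], [26, -24]] = -162 ≠ 0, so this unfolding has rank ≥ 2; CP rank is at least every unfolding rank, so rank(T) ≥ 2. (This is only a lower bound: in general the CP rank may exceed every unfolding rank, so we still need to exhibit 2 rank-1 terms summing to T.)
Upper bound — finding two terms. Write S_k = T[:,:,k] for the frontal slices: S₀ = [[-3, 9], [-9, 27]], S₁ = [[26, -24], [6, 0]], S₂ = [[-8, 6], [0, -6]].
If T = a₁ ⊗ b₁ ⊗ c₁ + a₂ ⊗ b₂ ⊗ c₂ then each S_k = c₁[k]·a₁b₁ᵀ + c₂[k]·a₂b₂ᵀ. S₀ and S₁ are linearly independent, so a₁b₁ᵀ and a₂b₂ᵀ must span the same plane of matrices: they are the rank-1 matrices of the form x·S₀ + y·S₁.
det(x·S₀ + y·S₁) is 432·xy + 144·y² = 144·(y)(3·x + y), vanishing at (x:y) = (1:0) and (1:-3).
M₁ = S₀ = [[-3, 9], [-9, 27]] = (-3)·[1, 3][1, -3]ᵀ and M₂ = S₀ − 3·S₁ = [[-81, 81], [-27, 27]] = (-27)·[3, 1][1, -1]ᵀ, so take a₁ = [1, 3], b₁ = [1, -3], a₂ = [3, 1], b₂ = [1, -1].
Each slice is an integer combination of E₁ = a₁b₁ᵀ and E₂ = a₂b₂ᵀ: S₀ = −3·E₁, S₁ = −E₁ + 9·E₂, S₂ = E₁ − 3·E₂; reading off coefficients, c₁ = [-3, -1, 1] and c₂ = [0, 9, -3].
Hence T = [1, 3] ⊗ [1, -3] ⊗ [-3, -1, 1] + [3, 1] ⊗ [1, -1] ⊗ [0, 9, -3], so rank(T) ≤ 2.
These bounds meet, so rank(T) = 2.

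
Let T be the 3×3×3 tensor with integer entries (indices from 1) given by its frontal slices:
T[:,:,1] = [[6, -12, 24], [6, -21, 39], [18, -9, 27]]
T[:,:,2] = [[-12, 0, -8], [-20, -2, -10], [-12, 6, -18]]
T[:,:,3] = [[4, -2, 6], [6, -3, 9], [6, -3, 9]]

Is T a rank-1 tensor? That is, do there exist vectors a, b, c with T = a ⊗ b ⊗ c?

The mode-3 unfolding of T (rows indexed by k, columns by (i,j) = (1,1), (1,2), (1,3), (2,1), (2,2), (2,3), (3,1), (3,2), (3,3)) is [[6, -12, 24, 6, -21, 39, 18, -9, 27], [-12, 0, -8, -20, -2, -10, -12, 6, -18], [4, -2, 6, 6, -3, 9, 6, -3, 9]].
There the 2×2 minor on rows k ∈ {1, 2}, columns (i,j) ∈ {(1,1), (1,2)} is det [[6, -12], [-12, 0]] = -144 ≠ 0, so this unfolding has rank ≥ 2; CP rank is at least every unfolding rank, so rank(T) ≥ 2.
In particular rank(T) ≥ 2 > 1, so T is not rank-1.

No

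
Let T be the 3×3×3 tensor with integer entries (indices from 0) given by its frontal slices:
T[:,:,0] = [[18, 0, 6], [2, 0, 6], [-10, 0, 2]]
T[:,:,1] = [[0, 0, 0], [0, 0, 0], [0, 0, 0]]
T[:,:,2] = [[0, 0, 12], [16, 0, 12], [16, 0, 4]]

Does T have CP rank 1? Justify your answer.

The mode-3 unfolding of T (rows indexed by k, columns by (i,j) = (0,0), (0,1), (0,2), (1,0), (1,1), (1,2), (2,0), (2,1), (2,2)) is [[18, 0, 6, 2, 0, 6, -10, 0, 2], [0, 0, 0, 0, 0, 0, 0, 0, 0], [0, 0, 12, 16, 0, 12, 16, 0, 4]].
There the 2×2 minor on rows k ∈ {0, 2}, columns (i,j) ∈ {(0,0), (0,2)} is det [[18, 6], [0, 12]] = 216 ≠ 0, so this unfolding has rank ≥ 2; CP rank is at least every unfolding rank, so rank(T) ≥ 2.
In particular rank(T) ≥ 2 > 1, so T is not rank-1.

No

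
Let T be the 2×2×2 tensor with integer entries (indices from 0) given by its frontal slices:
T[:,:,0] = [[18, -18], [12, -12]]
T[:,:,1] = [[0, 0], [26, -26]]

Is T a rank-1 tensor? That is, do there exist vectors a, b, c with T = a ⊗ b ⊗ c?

The mode-1 unfolding of T (rows indexed by i, columns by (j,k) = (0,0), (0,1), (1,0), (1,1)) is [[18, 0, -18, 0], [12, 26, -12, -26]].
There the 2×2 minor on rows i ∈ {0, 1}, columns (j,k) ∈ {(0,0), (0,1)} is det [[18, 0], [12, 26]] = 468 ≠ 0, so this unfolding has rank ≥ 2; CP rank is at least every unfolding rank, so rank(T) ≥ 2.
In particular rank(T) ≥ 2 > 1, so T is not rank-1.

No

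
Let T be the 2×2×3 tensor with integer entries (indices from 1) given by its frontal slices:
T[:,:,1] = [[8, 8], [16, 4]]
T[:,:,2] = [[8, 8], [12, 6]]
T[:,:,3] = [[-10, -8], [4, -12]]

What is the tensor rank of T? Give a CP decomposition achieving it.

rank(T) = 3

Lower bound: the mode-3 unfolding of T (rows indexed by k, columns by (i,j) = (1,1), (1,2), (2,1), (2,2)) is [[8, 8, 16, 4], [8, 8, 12, 6], [-10, -8, 4, -12]].
There the 3×3 minor on rows k ∈ {1, 2, 3}, columns (i,j) ∈ {(1,1), (1,2), (2,1)} is det [[8, 8, 16], [8, 8, 12], [-10, -8, 4]] = 64 ≠ 0, so this unfolding has rank ≥ 3; CP rank is at least every unfolding rank, so rank(T) ≥ 3. (This is only a lower bound: in general the CP rank may exceed every unfolding rank, so we still need to exhibit 3 rank-1 terms summing to T.)
Upper bound: T is a sum of 3 rank-1 terms, T = [0, 1] ∘ [2, -1] ∘ [4, 2, 4] + [1, -2] ∘ [1, 0] ∘ [0, 0, -2] + [1, 1] ∘ [1, 1] ∘ [8, 8, -8] (one valid choice — decompositions are not unique — normalised so each a, b is primitive with positive first nonzero entry; check it by expanding all entries), so rank(T) ≤ 3.
These bounds meet, so rank(T) = 3.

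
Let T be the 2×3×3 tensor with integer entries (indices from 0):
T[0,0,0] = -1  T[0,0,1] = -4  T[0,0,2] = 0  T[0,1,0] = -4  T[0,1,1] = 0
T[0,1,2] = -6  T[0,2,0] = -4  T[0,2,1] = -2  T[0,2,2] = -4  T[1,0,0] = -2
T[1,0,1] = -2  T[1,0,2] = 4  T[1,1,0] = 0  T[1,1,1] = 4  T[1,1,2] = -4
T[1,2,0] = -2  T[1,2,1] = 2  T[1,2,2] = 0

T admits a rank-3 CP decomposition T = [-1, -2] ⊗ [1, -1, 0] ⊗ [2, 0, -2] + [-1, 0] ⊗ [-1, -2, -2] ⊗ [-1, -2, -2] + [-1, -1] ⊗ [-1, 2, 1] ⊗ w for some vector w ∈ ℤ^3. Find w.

w = [2, -2, 0]

Subtract the known terms from T to get the rank-1 residual R = [-1, -1] ⊗ [-1, 2, 1] ⊗ w, so R[i,j,k] = a[i]·b[j]·w[k]. Pick indices with nonzero a[0]·b[0] = (-1)·(-1) = 1. Only the fibre through (0,0,·) is needed: R[0,0,:] = T[0,0,:] − Σₗ aₗ[0]bₗ[0]cₗ = [-1, -4, 0] − (-1)·(1)·[2, 0, -2] − (-1)·(-1)·[-1, -2, -2] = [2, -2, 0]. Then w[k] = R[0,0,k] / 1 for each k, giving w = [2, -2, 0] / 1 = [2, -2, 0].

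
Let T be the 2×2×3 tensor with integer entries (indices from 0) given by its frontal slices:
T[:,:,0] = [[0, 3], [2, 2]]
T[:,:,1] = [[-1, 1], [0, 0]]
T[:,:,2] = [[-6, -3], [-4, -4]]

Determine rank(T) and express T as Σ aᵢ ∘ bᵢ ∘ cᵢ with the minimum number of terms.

rank(T) = 3

Lower bound: the mode-3 unfolding of T (rows indexed by k, columns by (i,j) = (0,0), (0,1), (1,0), (1,1)) is [[0, 3, 2, 2], [-1, 1, 0, 0], [-6, -3, -4, -4]].
There the 3×3 minor on rows k ∈ {0, 1, 2}, columns (i,j) ∈ {(0,0), (0,1), (1,0)} is det [[0, 3, 2], [-1, 1, 0], [-6, -3, -4]] = 6 ≠ 0, so this unfolding has rank ≥ 3; CP rank is at least every unfolding rank, so rank(T) ≥ 3. (Flattening ranks never certify an upper bound on CP rank; for that we must actually write T with 3 rank-1 terms.)
Upper bound: T is a sum of 3 rank-1 terms, T = (1, 0) ∘ (0, 1) ∘ (1, 1, 1) + (1, 0) ∘ (1, 0) ∘ (-2, -1, -2) + (1, 1) ∘ (1, 1) ∘ (2, 0, -4) (one valid choice — decompositions are not unique — normalised so each a, b is primitive with positive first nonzero entry; check it by expanding all entries), so rank(T) ≤ 3.
These bounds meet, so rank(T) = 3.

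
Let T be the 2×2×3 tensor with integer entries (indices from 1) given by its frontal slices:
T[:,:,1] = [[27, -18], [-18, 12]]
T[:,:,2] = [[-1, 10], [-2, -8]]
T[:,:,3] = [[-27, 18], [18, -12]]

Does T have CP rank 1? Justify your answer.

The mode-3 unfolding of T (rows indexed by k, columns by (i,j) = (1,1), (1,2), (2,1), (2,2)) is [[27, -18, -18, 12], [-1, 10, -2, -8], [-27, 18, 18, -12]].
There the 2×2 minor on rows k ∈ {1, 2}, columns (i,j) ∈ {(1,1), (1,2)} is det [[27, -18], [-1, 10]] = 252 ≠ 0, so this unfolding has rank ≥ 2; CP rank is at least every unfolding rank, so rank(T) ≥ 2.
In particular rank(T) ≥ 2 > 1, so T is not rank-1.

No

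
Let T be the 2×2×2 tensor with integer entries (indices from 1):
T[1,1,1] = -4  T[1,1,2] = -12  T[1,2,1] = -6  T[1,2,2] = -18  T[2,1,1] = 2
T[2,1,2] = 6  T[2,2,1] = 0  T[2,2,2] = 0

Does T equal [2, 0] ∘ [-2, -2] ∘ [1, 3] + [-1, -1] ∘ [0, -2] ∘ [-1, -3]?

Reconstruct entry (2,1,1) from the claimed factors: Σₗ aₗ[2]bₗ[1]cₗ[1] = (0)·(-2)·(1) + (-1)·(0)·(-1) = 0, but T[2,1,1] = 2. The claim is false.

No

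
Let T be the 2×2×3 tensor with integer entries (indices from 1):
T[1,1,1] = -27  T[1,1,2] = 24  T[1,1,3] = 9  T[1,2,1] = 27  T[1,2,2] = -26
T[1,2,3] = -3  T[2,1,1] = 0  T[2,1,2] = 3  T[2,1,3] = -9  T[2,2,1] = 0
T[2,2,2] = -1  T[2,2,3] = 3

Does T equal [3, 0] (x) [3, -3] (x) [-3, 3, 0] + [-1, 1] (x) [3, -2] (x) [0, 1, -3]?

No

Reconstruct entry (1,2,2) from the claimed factors: Σₗ aₗ[1]bₗ[2]cₗ[2] = (3)·(-3)·(3) + (-1)·(-2)·(1) = -25, but T[1,2,2] = -26. The claim is false.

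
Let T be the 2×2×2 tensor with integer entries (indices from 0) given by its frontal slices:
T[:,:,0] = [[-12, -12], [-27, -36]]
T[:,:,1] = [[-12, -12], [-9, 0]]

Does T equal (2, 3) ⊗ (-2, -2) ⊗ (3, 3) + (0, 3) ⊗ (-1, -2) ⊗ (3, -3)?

Yes

Reconstruct entrywise from the claimed factors. For example, T[0,0,1] = -12 and Σₗ aₗ[0]bₗ[0]cₗ[1] = (2)·(-2)·(3) + (0)·(-1)·(-3) = -12; checking all 8 entries, every one matches. The claim holds.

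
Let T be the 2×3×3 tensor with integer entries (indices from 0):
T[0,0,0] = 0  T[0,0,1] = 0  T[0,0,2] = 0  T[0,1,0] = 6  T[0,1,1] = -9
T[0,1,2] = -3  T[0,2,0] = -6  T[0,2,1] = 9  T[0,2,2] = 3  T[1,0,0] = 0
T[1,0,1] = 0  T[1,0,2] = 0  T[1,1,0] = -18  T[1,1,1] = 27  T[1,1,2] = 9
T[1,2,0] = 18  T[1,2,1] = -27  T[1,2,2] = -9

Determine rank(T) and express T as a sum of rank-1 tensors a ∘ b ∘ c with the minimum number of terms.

rank(T) = 1

Lower bound: T ≠ 0 (e.g. T[0,1,0] = 6), so rank(T) ≥ 1.
Upper bound: if T = a ∘ b ∘ c then every fibre of T is a multiple of the corresponding factor, so read the factors off the fibres through the nonzero entry T[0,1,0] = 6.
The mode-1 fibre T[:,1,0] = [6, -18] gives a = (1, -3) (primitive direction); the mode-2 fibre T[0,:,0] = [0, 6, -6] gives b = (0, 1, -1); then c[k] = T[0,1,k] / (a[0]·b[1]) = [6, -9, -3] / 1 = (6, -9, -3).
Expanding (1, -3) ∘ (0, 1, -1) ∘ (6, -9, -3) reproduces all 18 entries of T, so T = (1, -3) ∘ (0, 1, -1) ∘ (6, -9, -3) and rank(T) ≤ 1.
These bounds meet, so rank(T) = 1.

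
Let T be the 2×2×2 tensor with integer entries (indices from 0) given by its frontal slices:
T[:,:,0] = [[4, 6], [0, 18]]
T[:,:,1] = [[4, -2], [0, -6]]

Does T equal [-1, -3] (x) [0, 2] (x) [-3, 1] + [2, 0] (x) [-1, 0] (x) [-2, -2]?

Reconstruct entrywise from the claimed factors. For example, T[0,0,0] = 4 and Σₗ aₗ[0]bₗ[0]cₗ[0] = (-1)·(0)·(-3) + (2)·(-1)·(-2) = 4; checking all 8 entries, every one matches. The claim holds.

Yes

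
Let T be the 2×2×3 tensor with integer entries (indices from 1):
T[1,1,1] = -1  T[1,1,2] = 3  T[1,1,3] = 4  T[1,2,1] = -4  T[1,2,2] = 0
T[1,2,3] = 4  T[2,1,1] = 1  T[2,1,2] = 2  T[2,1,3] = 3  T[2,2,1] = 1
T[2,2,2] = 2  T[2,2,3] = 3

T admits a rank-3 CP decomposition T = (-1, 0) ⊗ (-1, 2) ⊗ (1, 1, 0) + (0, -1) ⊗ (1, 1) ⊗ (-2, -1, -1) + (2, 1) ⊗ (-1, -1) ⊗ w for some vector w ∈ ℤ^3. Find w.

w = (1, -1, -2)

Subtract the known terms from T to get the rank-1 residual R = (2, 1) ⊗ (-1, -1) ⊗ w, so R[i,j,k] = a[i]·b[j]·w[k]. Pick indices with nonzero a[1]·b[1] = (2)·(-1) = -2. Only the fibre through (1,1,·) is needed: R[1,1,:] = T[1,1,:] − Σₗ aₗ[1]bₗ[1]cₗ = [-1, 3, 4] − (-1)·(-1)·(1, 1, 0) − (0)·(1)·(-2, -1, -1) = [-2, 2, 4]. Then w[k] = R[1,1,k] / -2 for each k, giving w = [-2, 2, 4] / -2 = (1, -1, -2).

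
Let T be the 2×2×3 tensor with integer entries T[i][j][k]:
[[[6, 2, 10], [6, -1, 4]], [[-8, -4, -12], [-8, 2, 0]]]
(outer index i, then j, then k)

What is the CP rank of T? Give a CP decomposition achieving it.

rank(T) = 3

Lower bound: the mode-3 unfolding of T (rows indexed by k, columns by (i,j) = (0,0), (0,1), (1,0), (1,1)) is [[6, 6, -8, -8], [2, -1, -4, 2], [10, 4, -12, 0]].
There the 3×3 minor on rows k ∈ {0, 1, 2}, columns (i,j) ∈ {(0,0), (0,1), (1,0)} is det [[6, 6, -8], [2, -1, -4], [10, 4, -12]] = -72 ≠ 0, so this unfolding has rank ≥ 3; CP rank is at least every unfolding rank, so rank(T) ≥ 3. (Flattening ranks never certify an upper bound on CP rank; for that we must actually write T with 3 rank-1 terms.)
Upper bound: T is a sum of 3 rank-1 terms, T = [1, -2] ⊗ [2, -1] ⊗ [0, 1, 2] + [1, -1] ⊗ [1, 1] ⊗ [8, 0, 4] + [1, 0] ⊗ [1, 1] ⊗ [-2, 0, 2] (written with every a and b primitive with positive leading entry and the scale carried by c; CP decompositions are not unique, and this one is verified by expanding entrywise), so rank(T) ≤ 3.
These bounds meet, so rank(T) = 3.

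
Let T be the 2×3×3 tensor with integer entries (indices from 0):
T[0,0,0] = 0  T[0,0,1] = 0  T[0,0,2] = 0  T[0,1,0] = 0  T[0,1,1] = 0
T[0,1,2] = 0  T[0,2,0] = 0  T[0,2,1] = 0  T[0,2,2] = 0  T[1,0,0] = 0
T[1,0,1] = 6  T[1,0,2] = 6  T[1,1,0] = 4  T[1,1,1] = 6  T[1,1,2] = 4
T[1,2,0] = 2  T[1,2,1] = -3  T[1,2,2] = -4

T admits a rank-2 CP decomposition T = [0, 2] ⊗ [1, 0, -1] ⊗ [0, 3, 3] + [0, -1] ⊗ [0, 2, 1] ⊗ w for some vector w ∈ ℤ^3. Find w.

w = [-2, -3, -2]

Subtract the known terms from T to get the rank-1 residual R = [0, -1] ⊗ [0, 2, 1] ⊗ w, so R[i,j,k] = a[i]·b[j]·w[k]. Pick indices with nonzero a[1]·b[1] = (-1)·(2) = -2. Only the fibre through (1,1,·) is needed: R[1,1,:] = T[1,1,:] − Σₗ aₗ[1]bₗ[1]cₗ = [4, 6, 4] − (2)·(0)·[0, 3, 3] = [4, 6, 4]. Then w[k] = R[1,1,k] / -2 for each k, giving w = [4, 6, 4] / -2 = [-2, -3, -2].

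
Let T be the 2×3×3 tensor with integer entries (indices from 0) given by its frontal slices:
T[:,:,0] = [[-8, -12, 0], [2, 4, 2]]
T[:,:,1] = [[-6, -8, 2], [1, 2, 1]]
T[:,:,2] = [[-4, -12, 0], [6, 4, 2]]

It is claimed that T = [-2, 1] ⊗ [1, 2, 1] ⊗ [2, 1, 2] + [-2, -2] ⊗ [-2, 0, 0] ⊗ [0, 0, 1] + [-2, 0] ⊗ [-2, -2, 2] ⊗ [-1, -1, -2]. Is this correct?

Reconstruct entry (0,0,2) from the claimed factors: Σₗ aₗ[0]bₗ[0]cₗ[2] = (-2)·(1)·(2) + (-2)·(-2)·(1) + (-2)·(-2)·(-2) = -8, but T[0,0,2] = -4. The claim is false.

No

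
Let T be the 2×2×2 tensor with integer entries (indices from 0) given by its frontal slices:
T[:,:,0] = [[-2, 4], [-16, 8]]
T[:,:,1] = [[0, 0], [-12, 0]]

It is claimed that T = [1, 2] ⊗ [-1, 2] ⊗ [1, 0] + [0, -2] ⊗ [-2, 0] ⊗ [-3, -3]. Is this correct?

Reconstruct entry (0,0,0) from the claimed factors: Σₗ aₗ[0]bₗ[0]cₗ[0] = (1)·(-1)·(1) + (0)·(-2)·(-3) = -1, but T[0,0,0] = -2. The claim is false.

No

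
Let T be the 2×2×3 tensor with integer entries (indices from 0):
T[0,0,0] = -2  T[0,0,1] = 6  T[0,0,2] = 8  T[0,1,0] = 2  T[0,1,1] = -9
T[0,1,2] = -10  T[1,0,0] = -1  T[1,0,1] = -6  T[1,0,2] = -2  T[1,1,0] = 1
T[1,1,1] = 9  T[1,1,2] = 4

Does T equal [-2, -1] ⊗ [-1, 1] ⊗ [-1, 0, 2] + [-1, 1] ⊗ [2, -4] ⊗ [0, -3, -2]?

No

Reconstruct entry (0,1,1) from the claimed factors: Σₗ aₗ[0]bₗ[1]cₗ[1] = (-2)·(1)·(0) + (-1)·(-4)·(-3) = -12, but T[0,1,1] = -9. The claim is false.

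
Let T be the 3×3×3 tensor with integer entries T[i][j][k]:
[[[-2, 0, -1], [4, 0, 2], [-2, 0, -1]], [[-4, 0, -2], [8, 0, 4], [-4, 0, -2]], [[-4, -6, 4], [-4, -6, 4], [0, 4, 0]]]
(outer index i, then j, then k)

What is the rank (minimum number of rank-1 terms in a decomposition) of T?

Lower bound: the mode-2 unfolding of T (rows indexed by j, columns by (i,k) = (0,0), (0,1), (0,2), (1,0), (1,1), (1,2), (2,0), (2,1), (2,2)) is [[-2, 0, -1, -4, 0, -2, -4, -6, 4], [4, 0, 2, 8, 0, 4, -4, -6, 4], [-2, 0, -1, -4, 0, -2, 0, 4, 0]].
There the 3×3 minor on rows j ∈ {0, 1, 2}, columns (i,k) ∈ {(0,0), (2,0), (2,1)} is det [[-2, -4, -6], [4, -4, -6], [-2, 0, 4]] = 96 ≠ 0, so this unfolding has rank ≥ 3; CP rank is at least every unfolding rank, so rank(T) ≥ 3. (Flattening ranks never certify an upper bound on CP rank; for that we must actually write T with 3 rank-1 terms.)
Upper bound: T is a sum of 3 rank-1 terms, T = [0, 0, 1] ⊗ [1, 1, -2] ⊗ [0, -2, 0] + [0, 0, 1] ⊗ [1, 1, 0] ⊗ [-4, -4, 4] + [1, 2, 0] ⊗ [1, -2, 1] ⊗ [-2, 0, -1] (one valid choice — decompositions are not unique — normalised so each a, b is primitive with positive first nonzero entry; check it by expanding all entries), so rank(T) ≤ 3.
These bounds meet, so rank(T) = 3.
Check entry T[1,0,0] = -4: (0)·(1)·(0) + (0)·(1)·(-4) + (2)·(1)·(-2) = -4.

3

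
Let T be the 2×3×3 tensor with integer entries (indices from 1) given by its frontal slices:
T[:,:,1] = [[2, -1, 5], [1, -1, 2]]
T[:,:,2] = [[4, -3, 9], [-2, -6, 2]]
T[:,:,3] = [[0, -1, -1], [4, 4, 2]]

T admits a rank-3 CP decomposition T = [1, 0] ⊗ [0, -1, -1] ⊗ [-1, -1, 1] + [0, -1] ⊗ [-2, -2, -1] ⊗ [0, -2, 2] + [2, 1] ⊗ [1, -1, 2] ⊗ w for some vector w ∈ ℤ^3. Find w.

w = [1, 2, 0]

Subtract the known terms from T to get the rank-1 residual R = [2, 1] ⊗ [1, -1, 2] ⊗ w, so R[i,j,k] = a[i]·b[j]·w[k]. Pick indices with nonzero a[1]·b[1] = (2)·(1) = 2. Only the fibre through (1,1,·) is needed: R[1,1,:] = T[1,1,:] − Σₗ aₗ[1]bₗ[1]cₗ = [2, 4, 0] − (1)·(0)·[-1, -1, 1] − (0)·(-2)·[0, -2, 2] = [2, 4, 0]. Then w[k] = R[1,1,k] / 2 for each k, giving w = [2, 4, 0] / 2 = [1, 2, 0].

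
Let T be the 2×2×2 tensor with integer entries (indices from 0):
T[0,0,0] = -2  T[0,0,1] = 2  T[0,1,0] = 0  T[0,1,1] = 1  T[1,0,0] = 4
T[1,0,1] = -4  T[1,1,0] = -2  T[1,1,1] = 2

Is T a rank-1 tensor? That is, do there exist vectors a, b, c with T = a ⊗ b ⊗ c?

The mode-1 unfolding of T (rows indexed by i, columns by (j,k) = (0,0), (0,1), (1,0), (1,1)) is [[-2, 2, 0, 1], [4, -4, -2, 2]].
There the 2×2 minor on rows i ∈ {0, 1}, columns (j,k) ∈ {(0,0), (1,0)} is det [[-2, 0], [4, -2]] = 4 ≠ 0, so this unfolding has rank ≥ 2; CP rank is at least every unfolding rank, so rank(T) ≥ 2.
In particular rank(T) ≥ 2 > 1, so T is not rank-1.

No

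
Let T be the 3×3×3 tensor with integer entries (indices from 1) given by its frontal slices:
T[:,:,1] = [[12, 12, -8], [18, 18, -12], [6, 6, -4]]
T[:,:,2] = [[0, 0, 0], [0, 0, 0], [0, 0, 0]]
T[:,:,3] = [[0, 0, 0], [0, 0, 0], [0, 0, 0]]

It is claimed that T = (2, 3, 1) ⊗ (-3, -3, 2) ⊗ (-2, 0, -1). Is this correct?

Reconstruct entry (1,1,3) from the claimed factors: Σₗ aₗ[1]bₗ[1]cₗ[3] = (2)·(-3)·(-1) = 6, but T[1,1,3] = 0. The claim is false.

No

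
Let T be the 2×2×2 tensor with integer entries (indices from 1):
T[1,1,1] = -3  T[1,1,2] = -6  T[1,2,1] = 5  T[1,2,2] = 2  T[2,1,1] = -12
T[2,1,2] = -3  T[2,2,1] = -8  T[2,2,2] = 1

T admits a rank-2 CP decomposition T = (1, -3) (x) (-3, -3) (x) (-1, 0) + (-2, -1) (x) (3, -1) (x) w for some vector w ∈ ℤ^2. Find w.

w = (1, 1)

Subtract the known terms from T to get the rank-1 residual R = (-2, -1) (x) (3, -1) (x) w, so R[i,j,k] = a[i]·b[j]·w[k]. Pick indices with nonzero a[1]·b[1] = (-2)·(3) = -6. Only the fibre through (1,1,·) is needed: R[1,1,:] = T[1,1,:] − Σₗ aₗ[1]bₗ[1]cₗ = [-3, -6] − (1)·(-3)·(-1, 0) = [-6, -6]. Then w[k] = R[1,1,k] / -6 for each k, giving w = [-6, -6] / -6 = (1, 1).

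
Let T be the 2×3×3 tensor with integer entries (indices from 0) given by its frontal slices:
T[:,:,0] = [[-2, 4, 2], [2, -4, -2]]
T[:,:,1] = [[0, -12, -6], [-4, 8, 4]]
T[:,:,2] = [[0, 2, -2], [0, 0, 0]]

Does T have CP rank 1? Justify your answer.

The mode-2 unfolding of T (rows indexed by j, columns by (i,k) = (0,0), (0,1), (0,2), (1,0), (1,1), (1,2)) is [[-2, 0, 0, 2, -4, 0], [4, -12, 2, -4, 8, 0], [2, -6, -2, -2, 4, 0]].
There the 3×3 minor on rows j ∈ {0, 1, 2}, columns (i,k) ∈ {(0,0), (0,1), (0,2)} is det [[-2, 0, 0], [4, -12, 2], [2, -6, -2]] = -72 ≠ 0, so this unfolding has rank ≥ 3; CP rank is at least every unfolding rank, so rank(T) ≥ 3.
In particular rank(T) ≥ 3 > 1, so T is not rank-1.

No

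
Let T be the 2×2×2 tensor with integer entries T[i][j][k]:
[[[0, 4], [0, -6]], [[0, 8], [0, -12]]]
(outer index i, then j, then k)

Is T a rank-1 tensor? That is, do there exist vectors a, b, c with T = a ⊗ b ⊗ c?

If T = a ⊗ b ⊗ c then every fibre of T is a multiple of the corresponding factor, so read the factors off the fibres through the nonzero entry T[0,0,1] = 4.
The mode-1 fibre T[:,0,1] = [4, 8] gives a = [1, 2] (primitive direction); the mode-2 fibre T[0,:,1] = [4, -6] gives b = [2, -3]; then c[k] = T[0,0,k] / (a[0]·b[0]) = [0, 4] / 2 = [0, 2].
Expanding [1, 2] ⊗ [2, -3] ⊗ [0, 2] reproduces all 8 entries of T, so T = [1, 2] ⊗ [2, -3] ⊗ [0, 2] and rank(T) ≤ 1.
Equivalently every frontal slice T[:,:,k] is c[k] times the rank-1 matrix [1, 2] ⊗ [2, -3]. So T has rank 1 (it is nonzero).

Yes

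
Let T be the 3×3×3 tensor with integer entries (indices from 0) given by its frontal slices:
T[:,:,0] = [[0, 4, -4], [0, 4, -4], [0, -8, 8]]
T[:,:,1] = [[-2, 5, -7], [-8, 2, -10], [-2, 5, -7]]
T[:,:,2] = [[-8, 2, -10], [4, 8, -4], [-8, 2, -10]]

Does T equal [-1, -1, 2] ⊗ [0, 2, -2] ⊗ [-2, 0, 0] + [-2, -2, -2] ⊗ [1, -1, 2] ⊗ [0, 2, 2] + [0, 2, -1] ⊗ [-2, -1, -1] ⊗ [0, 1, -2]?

Reconstruct entry (0,0,1) from the claimed factors: Σₗ aₗ[0]bₗ[0]cₗ[1] = (-1)·(0)·(0) + (-2)·(1)·(2) + (0)·(-2)·(1) = -4, but T[0,0,1] = -2. The claim is false.

No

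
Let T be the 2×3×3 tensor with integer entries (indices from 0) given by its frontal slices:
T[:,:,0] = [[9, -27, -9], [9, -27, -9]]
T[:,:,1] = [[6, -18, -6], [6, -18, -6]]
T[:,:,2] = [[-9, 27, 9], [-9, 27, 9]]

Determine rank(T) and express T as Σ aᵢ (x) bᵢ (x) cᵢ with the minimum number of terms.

rank(T) = 1

Lower bound: T ≠ 0 (e.g. T[0,0,0] = 9), so rank(T) ≥ 1.
Upper bound: if T = a (x) b (x) c then every fibre of T is a multiple of the corresponding factor, so read the factors off the fibres through the nonzero entry T[0,0,0] = 9.
The mode-1 fibre T[:,0,0] = [9, 9] gives a = [1, 1] (primitive direction); the mode-2 fibre T[0,:,0] = [9, -27, -9] gives b = [1, -3, -1]; then c[k] = T[0,0,k] / (a[0]·b[0]) = [9, 6, -9] / 1 = [9, 6, -9].
Expanding [1, 1] (x) [1, -3, -1] (x) [9, 6, -9] reproduces all 18 entries of T, so T = [1, 1] (x) [1, -3, -1] (x) [9, 6, -9] and rank(T) ≤ 1.
These bounds meet, so rank(T) = 1.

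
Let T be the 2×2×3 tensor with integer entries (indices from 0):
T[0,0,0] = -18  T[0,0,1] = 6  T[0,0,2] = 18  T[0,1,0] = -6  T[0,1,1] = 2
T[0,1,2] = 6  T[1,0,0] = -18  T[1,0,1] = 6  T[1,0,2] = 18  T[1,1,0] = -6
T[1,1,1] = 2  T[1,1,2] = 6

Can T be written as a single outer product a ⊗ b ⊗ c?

If T = a ⊗ b ⊗ c then every fibre of T is a multiple of the corresponding factor, so read the factors off the fibres through the nonzero entry T[0,0,0] = -18.
The mode-1 fibre T[:,0,0] = [-18, -18] gives a = (1, 1) (primitive direction); the mode-2 fibre T[0,:,0] = [-18, -6] gives b = (3, 1); then c[k] = T[0,0,k] / (a[0]·b[0]) = [-18, 6, 18] / 3 = (-6, 2, 6).
Expanding (1, 1) ⊗ (3, 1) ⊗ (-6, 2, 6) reproduces all 12 entries of T, so T = (1, 1) ⊗ (3, 1) ⊗ (-6, 2, 6) and rank(T) ≤ 1.
Equivalently every frontal slice T[:,:,k] is c[k] times the rank-1 matrix (1, 1) ⊗ (3, 1). So T has rank 1 (it is nonzero).

Yes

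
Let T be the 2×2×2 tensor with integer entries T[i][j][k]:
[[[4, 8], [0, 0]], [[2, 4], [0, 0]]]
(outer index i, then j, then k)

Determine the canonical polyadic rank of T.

1

Lower bound: T ≠ 0 (e.g. T[0,0,0] = 4), so rank(T) ≥ 1.
Upper bound: if T = a ⊗ b ⊗ c then every fibre of T is a multiple of the corresponding factor, so read the factors off the fibres through the nonzero entry T[0,0,0] = 4.
The mode-1 fibre T[:,0,0] = [4, 2] gives a = [2, 1] (primitive direction); the mode-2 fibre T[0,:,0] = [4, 0] gives b = [1, 0]; then c[k] = T[0,0,k] / (a[0]·b[0]) = [4, 8] / 2 = [2, 4].
Expanding [2, 1] ⊗ [1, 0] ⊗ [2, 4] reproduces all 8 entries of T, so T = [2, 1] ⊗ [1, 0] ⊗ [2, 4] and rank(T) ≤ 1.
These bounds meet, so rank(T) = 1.
Check entry T[0,1,0] = 0: (2)·(0)·(2) = 0.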